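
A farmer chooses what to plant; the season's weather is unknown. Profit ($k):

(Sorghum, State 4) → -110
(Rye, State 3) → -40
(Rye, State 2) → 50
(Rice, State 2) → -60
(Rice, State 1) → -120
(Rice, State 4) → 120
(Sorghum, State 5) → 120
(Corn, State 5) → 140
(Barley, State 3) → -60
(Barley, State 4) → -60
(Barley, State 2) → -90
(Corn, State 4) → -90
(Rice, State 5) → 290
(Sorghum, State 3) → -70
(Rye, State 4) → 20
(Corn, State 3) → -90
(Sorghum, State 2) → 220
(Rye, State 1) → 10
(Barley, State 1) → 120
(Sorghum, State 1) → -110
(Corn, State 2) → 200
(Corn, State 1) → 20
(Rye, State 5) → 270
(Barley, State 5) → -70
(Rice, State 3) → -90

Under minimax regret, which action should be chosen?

Column bests: State 1=120, State 2=220, State 3=-40, State 4=120, State 5=290.
Rye regrets: 110, 170, 0, 100, 20 → max 170
Barley regrets: 0, 310, 20, 180, 360 → max 360
Sorghum regrets: 230, 0, 30, 230, 170 → max 230
Rice regrets: 240, 280, 50, 0, 0 → max 280
Corn regrets: 100, 20, 50, 210, 150 → max 210
Smallest max regret = 170 → Rye.

Rye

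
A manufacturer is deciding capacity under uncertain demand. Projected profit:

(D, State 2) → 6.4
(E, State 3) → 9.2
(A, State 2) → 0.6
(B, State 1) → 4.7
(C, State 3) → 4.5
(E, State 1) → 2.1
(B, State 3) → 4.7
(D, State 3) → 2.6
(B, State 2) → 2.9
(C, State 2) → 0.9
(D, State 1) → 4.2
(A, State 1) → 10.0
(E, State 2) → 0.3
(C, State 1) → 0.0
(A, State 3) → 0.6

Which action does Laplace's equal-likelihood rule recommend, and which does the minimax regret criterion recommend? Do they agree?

Row averages: A=56/15, B=4.1, C=1.8, D=4.4, E=58/15
Highest average = 4.4 → D.
Column bests: State 1=10.0, State 2=6.4, State 3=9.2.
A regrets: 0.0, 5.8, 8.6 → max 8.6
B regrets: 5.3, 3.5, 4.5 → max 5.3
C regrets: 10.0, 5.5, 4.7 → max 10.0
D regrets: 5.8, 0.0, 6.6 → max 6.6
E regrets: 7.9, 6.1, 0.0 → max 7.9
Smallest max regret = 5.3 → B.

laplace → D; minimax regret → B (disagree)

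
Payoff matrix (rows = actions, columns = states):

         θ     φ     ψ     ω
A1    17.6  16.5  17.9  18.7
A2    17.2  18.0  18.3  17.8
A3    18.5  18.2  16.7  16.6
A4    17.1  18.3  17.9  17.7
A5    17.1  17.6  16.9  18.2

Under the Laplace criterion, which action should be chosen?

A2

Row averages: A1=17.675, A2=17.825, A3=17.5, A4=17.75, A5=17.45
Highest average = 17.825 → A2.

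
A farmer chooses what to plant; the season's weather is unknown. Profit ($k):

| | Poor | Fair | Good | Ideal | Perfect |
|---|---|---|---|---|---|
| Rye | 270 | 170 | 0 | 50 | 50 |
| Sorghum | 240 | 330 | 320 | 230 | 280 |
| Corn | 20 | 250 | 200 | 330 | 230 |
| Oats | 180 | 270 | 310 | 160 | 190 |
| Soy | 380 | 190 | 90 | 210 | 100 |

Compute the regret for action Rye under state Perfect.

Best payoff under Perfect is 280.
Regret = 280 − 50 = 230.

230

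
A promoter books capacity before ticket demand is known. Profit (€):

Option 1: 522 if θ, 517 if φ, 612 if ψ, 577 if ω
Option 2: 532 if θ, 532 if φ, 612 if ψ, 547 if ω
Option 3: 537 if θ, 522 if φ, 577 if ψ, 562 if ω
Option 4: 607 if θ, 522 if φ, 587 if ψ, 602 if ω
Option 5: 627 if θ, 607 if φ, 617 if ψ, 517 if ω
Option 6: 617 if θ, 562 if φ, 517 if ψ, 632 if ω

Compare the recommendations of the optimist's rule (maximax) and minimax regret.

maximax → Option 6; minimax regret → Option 4 (disagree)

Row maxima: Option 1=612, Option 2=612, Option 3=577, Option 4=607, Option 5=627, Option 6=632
Best best-case = 632 → Option 6.
Column bests: θ=627, φ=607, ψ=617, ω=632.
Option 1 regrets: 105, 90, 5, 55 → max 105
Option 2 regrets: 95, 75, 5, 85 → max 95
Option 3 regrets: 90, 85, 40, 70 → max 90
Option 4 regrets: 20, 85, 30, 30 → max 85
Option 5 regrets: 0, 0, 0, 115 → max 115
Option 6 regrets: 10, 45, 100, 0 → max 100
Smallest max regret = 85 → Option 4.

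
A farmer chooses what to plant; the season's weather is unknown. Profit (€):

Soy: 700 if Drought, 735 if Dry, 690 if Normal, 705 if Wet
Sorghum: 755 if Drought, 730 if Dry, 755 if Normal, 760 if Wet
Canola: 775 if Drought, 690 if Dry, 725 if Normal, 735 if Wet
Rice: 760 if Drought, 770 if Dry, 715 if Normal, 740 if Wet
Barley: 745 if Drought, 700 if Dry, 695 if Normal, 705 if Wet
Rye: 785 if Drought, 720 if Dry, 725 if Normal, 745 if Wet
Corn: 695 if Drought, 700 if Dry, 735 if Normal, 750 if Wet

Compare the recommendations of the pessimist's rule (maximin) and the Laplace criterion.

maximin → Sorghum; laplace → Sorghum (agree)

Row minima: Soy=690, Sorghum=730, Canola=690, Rice=715, Barley=695, Rye=720, Corn=695
Best worst-case = 730 → Sorghum.
Row averages: Soy=707.5, Sorghum=750, Canola=731.25, Rice=746.25, Barley=711.25, Rye=743.75, Corn=720
Highest average = 750 → Sorghum.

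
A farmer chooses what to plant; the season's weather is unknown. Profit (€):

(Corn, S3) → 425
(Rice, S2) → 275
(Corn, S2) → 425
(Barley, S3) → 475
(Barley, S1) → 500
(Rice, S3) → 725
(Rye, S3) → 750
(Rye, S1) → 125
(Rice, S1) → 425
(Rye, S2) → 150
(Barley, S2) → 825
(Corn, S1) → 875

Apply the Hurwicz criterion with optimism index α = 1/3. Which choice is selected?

Barley

Rice: 1/3·725 + 2/3·275 = 425
Barley: 1/3·825 + 2/3·475 = 1775/3
Rye: 1/3·750 + 2/3·125 = 1000/3
Corn: 1/3·875 + 2/3·425 = 575
Highest Hurwicz score = 1775/3 → Barley.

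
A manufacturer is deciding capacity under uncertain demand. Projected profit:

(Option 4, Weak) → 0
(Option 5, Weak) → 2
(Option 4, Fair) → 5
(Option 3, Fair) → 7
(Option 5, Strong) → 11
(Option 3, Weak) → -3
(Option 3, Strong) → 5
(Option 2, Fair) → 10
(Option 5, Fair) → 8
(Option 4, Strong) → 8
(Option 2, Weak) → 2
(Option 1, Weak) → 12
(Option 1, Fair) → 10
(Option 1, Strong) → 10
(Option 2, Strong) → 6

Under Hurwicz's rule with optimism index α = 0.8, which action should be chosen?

Option 1: 0.8·12 + 0.2·10 = 11.6
Option 2: 0.8·10 + 0.2·2 = 8.4
Option 3: 0.8·7 + 0.2·(-3) = 5
Option 4: 0.8·8 + 0.2·0 = 6.4
Option 5: 0.8·11 + 0.2·2 = 9.2
Highest Hurwicz score = 11.6 → Option 1.

Option 1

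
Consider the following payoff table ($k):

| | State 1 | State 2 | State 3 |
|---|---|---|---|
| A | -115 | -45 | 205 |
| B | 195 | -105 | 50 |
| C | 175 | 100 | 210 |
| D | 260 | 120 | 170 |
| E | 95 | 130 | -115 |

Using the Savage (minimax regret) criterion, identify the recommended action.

Column bests: State 1=260, State 2=130, State 3=210.
A regrets: 375, 175, 5 → max 375
B regrets: 65, 235, 160 → max 235
C regrets: 85, 30, 0 → max 85
D regrets: 0, 10, 40 → max 40
E regrets: 165, 0, 325 → max 325
Smallest max regret = 40 → D.

D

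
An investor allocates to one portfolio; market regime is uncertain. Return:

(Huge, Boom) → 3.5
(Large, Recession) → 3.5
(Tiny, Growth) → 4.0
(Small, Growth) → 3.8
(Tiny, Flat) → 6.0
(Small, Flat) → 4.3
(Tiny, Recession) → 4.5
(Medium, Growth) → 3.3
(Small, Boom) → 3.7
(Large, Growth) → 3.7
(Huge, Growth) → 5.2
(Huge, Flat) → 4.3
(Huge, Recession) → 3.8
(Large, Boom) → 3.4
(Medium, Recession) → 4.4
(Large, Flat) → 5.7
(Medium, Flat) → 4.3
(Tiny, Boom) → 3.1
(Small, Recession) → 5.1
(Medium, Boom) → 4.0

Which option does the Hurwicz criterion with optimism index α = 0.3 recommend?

Small

Tiny: 0.3·6.0 + 0.7·3.1 = 3.97
Small: 0.3·5.1 + 0.7·3.7 = 4.12
Medium: 0.3·4.4 + 0.7·3.3 = 3.63
Large: 0.3·5.7 + 0.7·3.4 = 4.09
Huge: 0.3·5.2 + 0.7·3.5 = 4.01
Highest Hurwicz score = 4.12 → Small.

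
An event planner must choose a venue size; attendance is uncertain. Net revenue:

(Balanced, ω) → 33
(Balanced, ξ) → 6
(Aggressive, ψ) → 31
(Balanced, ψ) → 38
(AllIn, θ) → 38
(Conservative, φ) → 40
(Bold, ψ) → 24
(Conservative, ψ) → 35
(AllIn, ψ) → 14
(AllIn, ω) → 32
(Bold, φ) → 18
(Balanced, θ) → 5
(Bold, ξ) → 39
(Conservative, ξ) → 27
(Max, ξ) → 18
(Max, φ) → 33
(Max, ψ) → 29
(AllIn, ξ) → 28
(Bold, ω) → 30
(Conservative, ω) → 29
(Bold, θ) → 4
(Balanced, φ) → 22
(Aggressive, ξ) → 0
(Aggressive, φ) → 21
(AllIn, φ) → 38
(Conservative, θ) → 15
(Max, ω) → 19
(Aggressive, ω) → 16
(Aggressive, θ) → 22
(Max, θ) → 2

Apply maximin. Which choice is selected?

Conservative

Row minima: Conservative=15, Balanced=5, Aggressive=0, Bold=4, AllIn=14, Max=2
Best worst-case = 15 → Conservative.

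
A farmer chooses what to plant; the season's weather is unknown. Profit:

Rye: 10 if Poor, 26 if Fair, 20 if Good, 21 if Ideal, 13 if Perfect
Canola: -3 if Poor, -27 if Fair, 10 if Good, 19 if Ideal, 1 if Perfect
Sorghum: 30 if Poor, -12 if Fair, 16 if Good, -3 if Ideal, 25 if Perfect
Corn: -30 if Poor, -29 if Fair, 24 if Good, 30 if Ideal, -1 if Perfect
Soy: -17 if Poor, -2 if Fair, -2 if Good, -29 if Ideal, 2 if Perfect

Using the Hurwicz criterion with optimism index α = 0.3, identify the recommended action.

Rye: 0.3·26 + 0.7·10 = 14.8
Canola: 0.3·19 + 0.7·(-27) = -13.2
Sorghum: 0.3·30 + 0.7·(-12) = 0.6
Corn: 0.3·30 + 0.7·(-30) = -12
Soy: 0.3·2 + 0.7·(-29) = -19.7
Highest Hurwicz score = 14.8 → Rye.

Rye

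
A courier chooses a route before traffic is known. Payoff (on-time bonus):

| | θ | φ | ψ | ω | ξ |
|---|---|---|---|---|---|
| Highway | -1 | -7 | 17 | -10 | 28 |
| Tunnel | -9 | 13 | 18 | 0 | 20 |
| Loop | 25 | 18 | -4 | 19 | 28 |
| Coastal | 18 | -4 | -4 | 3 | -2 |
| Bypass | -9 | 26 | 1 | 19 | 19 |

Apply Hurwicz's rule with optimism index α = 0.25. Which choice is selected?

Highway: 0.25·28 + 0.75·(-10) = -0.5
Tunnel: 0.25·20 + 0.75·(-9) = -1.75
Loop: 0.25·28 + 0.75·(-4) = 4
Coastal: 0.25·18 + 0.75·(-4) = 1.5
Bypass: 0.25·26 + 0.75·(-9) = -0.25
Highest Hurwicz score = 4 → Loop.

Loop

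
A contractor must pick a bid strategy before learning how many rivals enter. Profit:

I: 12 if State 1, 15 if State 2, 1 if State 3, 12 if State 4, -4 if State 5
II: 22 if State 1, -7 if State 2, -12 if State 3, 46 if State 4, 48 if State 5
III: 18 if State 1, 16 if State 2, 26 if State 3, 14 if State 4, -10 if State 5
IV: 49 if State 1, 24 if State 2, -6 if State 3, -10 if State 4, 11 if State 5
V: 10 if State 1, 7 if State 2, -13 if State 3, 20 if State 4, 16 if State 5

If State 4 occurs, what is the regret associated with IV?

Best payoff under State 4 is 46.
Regret = 46 − (-10) = 56.

56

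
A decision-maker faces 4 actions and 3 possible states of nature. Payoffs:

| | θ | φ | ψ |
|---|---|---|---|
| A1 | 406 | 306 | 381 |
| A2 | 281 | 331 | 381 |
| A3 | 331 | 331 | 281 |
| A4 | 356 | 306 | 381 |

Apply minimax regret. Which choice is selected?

A1

Column bests: θ=406, φ=331, ψ=381.
A1 regrets: 0, 25, 0 → max 25
A2 regrets: 125, 0, 0 → max 125
A3 regrets: 75, 0, 100 → max 100
A4 regrets: 50, 25, 0 → max 50
Smallest max regret = 25 → A1.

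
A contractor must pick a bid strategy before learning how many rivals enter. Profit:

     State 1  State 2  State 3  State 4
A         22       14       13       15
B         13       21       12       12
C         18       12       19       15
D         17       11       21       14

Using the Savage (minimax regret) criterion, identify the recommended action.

Column bests: State 1=22, State 2=21, State 3=21, State 4=15.
A regrets: 0, 7, 8, 0 → max 8
B regrets: 9, 0, 9, 3 → max 9
C regrets: 4, 9, 2, 0 → max 9
D regrets: 5, 10, 0, 1 → max 10
Smallest max regret = 8 → A.

A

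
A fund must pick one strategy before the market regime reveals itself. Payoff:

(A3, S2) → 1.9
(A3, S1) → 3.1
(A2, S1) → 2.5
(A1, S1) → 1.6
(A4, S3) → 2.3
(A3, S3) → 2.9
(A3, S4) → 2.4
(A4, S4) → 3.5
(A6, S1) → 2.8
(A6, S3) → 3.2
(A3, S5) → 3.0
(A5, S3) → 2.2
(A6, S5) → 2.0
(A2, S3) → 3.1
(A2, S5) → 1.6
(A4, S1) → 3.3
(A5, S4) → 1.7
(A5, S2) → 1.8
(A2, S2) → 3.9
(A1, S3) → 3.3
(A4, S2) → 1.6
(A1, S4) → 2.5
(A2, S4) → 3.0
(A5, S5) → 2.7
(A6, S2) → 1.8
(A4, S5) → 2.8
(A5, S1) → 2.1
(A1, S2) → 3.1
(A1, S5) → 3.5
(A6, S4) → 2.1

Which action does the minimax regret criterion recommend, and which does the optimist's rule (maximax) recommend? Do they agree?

Column bests: S1=3.3, S2=3.9, S3=3.3, S4=3.5, S5=3.5.
A1 regrets: 1.7, 0.8, 0.0, 1.0, 0.0 → max 1.7
A2 regrets: 0.8, 0.0, 0.2, 0.5, 1.9 → max 1.9
A3 regrets: 0.2, 2.0, 0.4, 1.1, 0.5 → max 2.0
A4 regrets: 0.0, 2.3, 1.0, 0.0, 0.7 → max 2.3
A5 regrets: 1.2, 2.1, 1.1, 1.8, 0.8 → max 2.1
A6 regrets: 0.5, 2.1, 0.1, 1.4, 1.5 → max 2.1
Smallest max regret = 1.7 → A1.
Row maxima: A1=3.5, A2=3.9, A3=3.1, A4=3.5, A5=2.7, A6=3.2
Best best-case = 3.9 → A2.

minimax regret → A1; maximax → A2 (disagree)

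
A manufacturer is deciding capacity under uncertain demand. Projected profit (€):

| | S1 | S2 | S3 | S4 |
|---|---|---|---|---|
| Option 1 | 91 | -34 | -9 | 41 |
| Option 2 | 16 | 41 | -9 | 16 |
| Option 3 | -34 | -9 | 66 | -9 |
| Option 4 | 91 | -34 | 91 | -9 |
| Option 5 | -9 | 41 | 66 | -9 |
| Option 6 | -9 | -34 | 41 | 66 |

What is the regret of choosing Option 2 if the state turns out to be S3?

Best payoff under S3 is 91.
Regret = 91 − (-9) = 100.

100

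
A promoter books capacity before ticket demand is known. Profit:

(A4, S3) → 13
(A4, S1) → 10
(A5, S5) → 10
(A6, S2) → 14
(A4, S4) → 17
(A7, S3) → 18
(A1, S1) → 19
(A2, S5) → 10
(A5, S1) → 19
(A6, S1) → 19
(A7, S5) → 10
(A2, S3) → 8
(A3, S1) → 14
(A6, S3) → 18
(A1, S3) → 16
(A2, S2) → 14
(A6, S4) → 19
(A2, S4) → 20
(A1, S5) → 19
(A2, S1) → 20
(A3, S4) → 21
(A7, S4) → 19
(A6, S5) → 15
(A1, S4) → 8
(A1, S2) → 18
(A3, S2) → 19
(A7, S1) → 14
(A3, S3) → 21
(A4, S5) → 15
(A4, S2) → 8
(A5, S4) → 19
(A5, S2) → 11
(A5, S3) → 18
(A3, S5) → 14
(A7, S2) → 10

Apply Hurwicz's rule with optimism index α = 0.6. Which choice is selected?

A3

A1: 0.6·19 + 0.4·8 = 14.6
A2: 0.6·20 + 0.4·8 = 15.2
A3: 0.6·21 + 0.4·14 = 18.2
A4: 0.6·17 + 0.4·8 = 13.4
A5: 0.6·19 + 0.4·10 = 15.4
A6: 0.6·19 + 0.4·14 = 17
A7: 0.6·19 + 0.4·10 = 15.4
Highest Hurwicz score = 18.2 → A3.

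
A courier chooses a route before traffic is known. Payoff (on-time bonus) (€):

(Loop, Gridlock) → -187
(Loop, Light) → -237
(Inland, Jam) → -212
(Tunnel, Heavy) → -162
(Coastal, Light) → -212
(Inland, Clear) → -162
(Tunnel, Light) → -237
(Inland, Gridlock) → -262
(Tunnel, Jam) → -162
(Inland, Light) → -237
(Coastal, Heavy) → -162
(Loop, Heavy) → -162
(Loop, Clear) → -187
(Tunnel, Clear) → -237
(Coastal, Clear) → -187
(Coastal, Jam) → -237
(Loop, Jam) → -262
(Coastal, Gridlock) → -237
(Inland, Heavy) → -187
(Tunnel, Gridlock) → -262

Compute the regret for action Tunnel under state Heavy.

Best payoff under Heavy is -162.
Regret = -162 − (-162) = 0.

0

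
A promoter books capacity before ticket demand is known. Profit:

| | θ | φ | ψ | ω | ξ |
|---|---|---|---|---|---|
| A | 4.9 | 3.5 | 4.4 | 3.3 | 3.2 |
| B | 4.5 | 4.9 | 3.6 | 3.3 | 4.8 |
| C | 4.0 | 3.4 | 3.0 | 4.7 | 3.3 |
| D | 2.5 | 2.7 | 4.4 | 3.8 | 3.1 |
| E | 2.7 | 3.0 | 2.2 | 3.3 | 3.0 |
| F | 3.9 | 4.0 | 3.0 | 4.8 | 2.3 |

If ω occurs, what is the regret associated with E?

1.5

Best payoff under ω is 4.8.
Regret = 4.8 − 3.3 = 1.5.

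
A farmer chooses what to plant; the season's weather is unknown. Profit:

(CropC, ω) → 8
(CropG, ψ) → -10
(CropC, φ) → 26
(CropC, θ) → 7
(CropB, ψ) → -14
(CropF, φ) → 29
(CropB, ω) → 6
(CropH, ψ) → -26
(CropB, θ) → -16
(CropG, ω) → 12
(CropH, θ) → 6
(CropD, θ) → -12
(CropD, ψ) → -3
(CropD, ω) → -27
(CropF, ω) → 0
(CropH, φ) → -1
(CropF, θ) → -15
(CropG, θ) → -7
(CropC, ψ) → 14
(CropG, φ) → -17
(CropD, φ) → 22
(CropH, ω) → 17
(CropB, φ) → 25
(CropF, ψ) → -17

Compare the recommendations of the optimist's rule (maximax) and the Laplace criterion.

maximax → CropF; laplace → CropC (disagree)

Row maxima: CropC=26, CropD=22, CropG=12, CropH=17, CropB=25, CropF=29
Best best-case = 29 → CropF.
Row averages: CropC=13.75, CropD=-5, CropG=-5.5, CropH=-1, CropB=0.25, CropF=-0.75
Highest average = 13.75 → CropC.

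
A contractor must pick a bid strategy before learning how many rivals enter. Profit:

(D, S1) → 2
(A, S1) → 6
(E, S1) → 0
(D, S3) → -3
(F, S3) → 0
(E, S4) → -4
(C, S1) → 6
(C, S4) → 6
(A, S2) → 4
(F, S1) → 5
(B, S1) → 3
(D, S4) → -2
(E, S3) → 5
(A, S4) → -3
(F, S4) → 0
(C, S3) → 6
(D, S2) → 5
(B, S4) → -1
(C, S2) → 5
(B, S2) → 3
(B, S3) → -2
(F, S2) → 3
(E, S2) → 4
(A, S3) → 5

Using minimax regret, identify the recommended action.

C

Column bests: S1=6, S2=5, S3=6, S4=6.
A regrets: 0, 1, 1, 9 → max 9
B regrets: 3, 2, 8, 7 → max 8
C regrets: 0, 0, 0, 0 → max 0
D regrets: 4, 0, 9, 8 → max 9
E regrets: 6, 1, 1, 10 → max 10
F regrets: 1, 2, 6, 6 → max 6
Smallest max regret = 0 → C.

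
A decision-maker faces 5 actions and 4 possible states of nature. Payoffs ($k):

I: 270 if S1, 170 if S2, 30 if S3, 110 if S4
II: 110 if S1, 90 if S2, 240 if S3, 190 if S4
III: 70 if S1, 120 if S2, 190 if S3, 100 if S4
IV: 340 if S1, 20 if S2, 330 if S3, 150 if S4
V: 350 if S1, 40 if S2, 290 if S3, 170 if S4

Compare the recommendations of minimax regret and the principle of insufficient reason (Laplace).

minimax regret → V; laplace → V (agree)

Column bests: S1=350, S2=170, S3=330, S4=190.
I regrets: 80, 0, 300, 80 → max 300
II regrets: 240, 80, 90, 0 → max 240
III regrets: 280, 50, 140, 90 → max 280
IV regrets: 10, 150, 0, 40 → max 150
V regrets: 0, 130, 40, 20 → max 130
Smallest max regret = 130 → V.
Row averages: I=145, II=157.5, III=120, IV=210, V=212.5
Highest average = 212.5 → V.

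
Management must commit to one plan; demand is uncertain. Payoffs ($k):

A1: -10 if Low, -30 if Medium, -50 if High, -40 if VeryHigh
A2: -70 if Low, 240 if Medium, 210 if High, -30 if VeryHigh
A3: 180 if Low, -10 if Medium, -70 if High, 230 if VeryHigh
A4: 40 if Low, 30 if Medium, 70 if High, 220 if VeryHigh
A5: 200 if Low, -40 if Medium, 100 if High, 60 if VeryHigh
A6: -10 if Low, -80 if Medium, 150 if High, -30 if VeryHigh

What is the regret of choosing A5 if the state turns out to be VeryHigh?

170

Best payoff under VeryHigh is 230.
Regret = 230 − 60 = 170.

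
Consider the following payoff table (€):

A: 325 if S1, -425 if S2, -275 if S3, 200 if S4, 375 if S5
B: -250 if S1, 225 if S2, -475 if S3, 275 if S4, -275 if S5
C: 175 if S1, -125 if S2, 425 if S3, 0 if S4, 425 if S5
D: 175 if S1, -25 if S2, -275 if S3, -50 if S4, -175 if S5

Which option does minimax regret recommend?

Column bests: S1=325, S2=225, S3=425, S4=275, S5=425.
A regrets: 0, 650, 700, 75, 50 → max 700
B regrets: 575, 0, 900, 0, 700 → max 900
C regrets: 150, 350, 0, 275, 0 → max 350
D regrets: 150, 250, 700, 325, 600 → max 700
Smallest max regret = 350 → C.

C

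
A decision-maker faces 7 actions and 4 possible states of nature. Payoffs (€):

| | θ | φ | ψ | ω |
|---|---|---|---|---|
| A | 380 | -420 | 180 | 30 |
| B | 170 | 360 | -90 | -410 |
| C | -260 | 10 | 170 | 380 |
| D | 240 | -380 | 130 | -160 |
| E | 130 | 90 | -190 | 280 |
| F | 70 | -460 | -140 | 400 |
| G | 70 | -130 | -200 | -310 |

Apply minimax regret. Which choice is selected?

E

Column bests: θ=380, φ=360, ψ=180, ω=400.
A regrets: 0, 780, 0, 370 → max 780
B regrets: 210, 0, 270, 810 → max 810
C regrets: 640, 350, 10, 20 → max 640
D regrets: 140, 740, 50, 560 → max 740
E regrets: 250, 270, 370, 120 → max 370
F regrets: 310, 820, 320, 0 → max 820
G regrets: 310, 490, 380, 710 → max 710
Smallest max regret = 370 → E.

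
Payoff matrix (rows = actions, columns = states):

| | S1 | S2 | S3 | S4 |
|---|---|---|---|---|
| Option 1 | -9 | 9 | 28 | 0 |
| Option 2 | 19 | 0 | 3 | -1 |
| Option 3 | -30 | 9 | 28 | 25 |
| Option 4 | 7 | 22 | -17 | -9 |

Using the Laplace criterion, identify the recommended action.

Option 3

Row averages: Option 1=7, Option 2=5.25, Option 3=8, Option 4=0.75
Highest average = 8 → Option 3.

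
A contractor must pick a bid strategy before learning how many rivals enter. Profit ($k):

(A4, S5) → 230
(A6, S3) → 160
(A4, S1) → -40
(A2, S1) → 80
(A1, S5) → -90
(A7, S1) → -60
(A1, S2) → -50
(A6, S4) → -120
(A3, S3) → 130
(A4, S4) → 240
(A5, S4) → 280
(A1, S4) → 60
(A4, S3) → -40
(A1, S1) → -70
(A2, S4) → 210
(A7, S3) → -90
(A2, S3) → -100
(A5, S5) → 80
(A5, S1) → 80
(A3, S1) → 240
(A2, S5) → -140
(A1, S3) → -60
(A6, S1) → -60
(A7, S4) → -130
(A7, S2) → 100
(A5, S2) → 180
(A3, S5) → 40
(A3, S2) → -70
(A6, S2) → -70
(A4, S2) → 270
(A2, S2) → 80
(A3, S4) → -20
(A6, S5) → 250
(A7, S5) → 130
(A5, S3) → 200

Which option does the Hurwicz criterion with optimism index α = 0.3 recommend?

A1: 0.3·60 + 0.7·(-90) = -45
A2: 0.3·210 + 0.7·(-140) = -35
A3: 0.3·240 + 0.7·(-70) = 23
A4: 0.3·270 + 0.7·(-40) = 53
A5: 0.3·280 + 0.7·80 = 140
A6: 0.3·250 + 0.7·(-120) = -9
A7: 0.3·130 + 0.7·(-130) = -52
Highest Hurwicz score = 140 → A5.

A5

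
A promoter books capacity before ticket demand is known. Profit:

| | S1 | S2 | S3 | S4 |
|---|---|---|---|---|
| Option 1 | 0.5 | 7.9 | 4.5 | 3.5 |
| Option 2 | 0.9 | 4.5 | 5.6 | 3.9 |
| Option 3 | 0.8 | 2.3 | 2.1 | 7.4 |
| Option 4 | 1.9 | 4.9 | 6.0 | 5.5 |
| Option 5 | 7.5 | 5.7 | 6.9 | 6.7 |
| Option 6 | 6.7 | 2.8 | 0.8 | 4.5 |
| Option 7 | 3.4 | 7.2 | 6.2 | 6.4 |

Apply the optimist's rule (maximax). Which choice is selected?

Option 1

Row maxima: Option 1=7.9, Option 2=5.6, Option 3=7.4, Option 4=6.0, Option 5=7.5, Option 6=6.7, Option 7=7.2
Best best-case = 7.9 → Option 1.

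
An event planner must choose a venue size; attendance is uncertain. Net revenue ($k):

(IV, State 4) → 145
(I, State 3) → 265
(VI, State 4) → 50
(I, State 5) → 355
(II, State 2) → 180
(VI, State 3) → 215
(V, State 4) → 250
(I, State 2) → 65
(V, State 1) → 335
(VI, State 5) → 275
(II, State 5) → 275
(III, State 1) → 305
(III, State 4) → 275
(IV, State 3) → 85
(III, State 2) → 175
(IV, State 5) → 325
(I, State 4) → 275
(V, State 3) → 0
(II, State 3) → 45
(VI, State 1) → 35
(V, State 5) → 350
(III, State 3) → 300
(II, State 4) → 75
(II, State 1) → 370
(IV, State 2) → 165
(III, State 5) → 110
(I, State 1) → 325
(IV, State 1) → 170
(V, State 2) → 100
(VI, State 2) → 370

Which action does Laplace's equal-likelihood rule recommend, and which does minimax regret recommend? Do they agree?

Row averages: I=257, II=189, III=233, IV=178, V=207, VI=189
Highest average = 257 → I.
Column bests: State 1=370, State 2=370, State 3=300, State 4=275, State 5=355.
I regrets: 45, 305, 35, 0, 0 → max 305
II regrets: 0, 190, 255, 200, 80 → max 255
III regrets: 65, 195, 0, 0, 245 → max 245
IV regrets: 200, 205, 215, 130, 30 → max 215
V regrets: 35, 270, 300, 25, 5 → max 300
VI regrets: 335, 0, 85, 225, 80 → max 335
Smallest max regret = 215 → IV.

laplace → I; minimax regret → IV (disagree)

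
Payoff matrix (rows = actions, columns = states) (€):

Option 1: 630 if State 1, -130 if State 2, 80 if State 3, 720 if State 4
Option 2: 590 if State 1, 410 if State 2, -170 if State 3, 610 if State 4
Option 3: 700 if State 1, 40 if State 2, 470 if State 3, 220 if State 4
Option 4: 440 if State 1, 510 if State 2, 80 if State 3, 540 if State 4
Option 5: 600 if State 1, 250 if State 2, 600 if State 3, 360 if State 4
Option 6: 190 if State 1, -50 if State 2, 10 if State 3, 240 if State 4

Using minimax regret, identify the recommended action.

Option 5

Column bests: State 1=700, State 2=510, State 3=600, State 4=720.
Option 1 regrets: 70, 640, 520, 0 → max 640
Option 2 regrets: 110, 100, 770, 110 → max 770
Option 3 regrets: 0, 470, 130, 500 → max 500
Option 4 regrets: 260, 0, 520, 180 → max 520
Option 5 regrets: 100, 260, 0, 360 → max 360
Option 6 regrets: 510, 560, 590, 480 → max 590
Smallest max regret = 360 → Option 5.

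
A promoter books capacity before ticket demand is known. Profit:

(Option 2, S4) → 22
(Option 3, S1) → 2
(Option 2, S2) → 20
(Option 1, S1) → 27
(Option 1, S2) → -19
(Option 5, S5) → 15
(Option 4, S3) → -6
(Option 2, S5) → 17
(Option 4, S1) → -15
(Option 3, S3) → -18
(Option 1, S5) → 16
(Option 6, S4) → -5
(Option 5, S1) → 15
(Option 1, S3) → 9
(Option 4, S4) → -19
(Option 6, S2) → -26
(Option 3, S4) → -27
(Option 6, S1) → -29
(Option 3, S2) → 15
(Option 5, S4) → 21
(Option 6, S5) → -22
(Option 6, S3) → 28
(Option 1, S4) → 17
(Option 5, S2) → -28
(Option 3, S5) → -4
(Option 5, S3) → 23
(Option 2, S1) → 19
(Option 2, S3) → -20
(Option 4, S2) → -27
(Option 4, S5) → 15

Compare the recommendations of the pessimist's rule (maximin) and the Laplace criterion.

Row minima: Option 1=-19, Option 2=-20, Option 3=-27, Option 4=-27, Option 5=-28, Option 6=-29
Best worst-case = -19 → Option 1.
Row averages: Option 1=10, Option 2=11.6, Option 3=-6.4, Option 4=-10.4, Option 5=9.2, Option 6=-10.8
Highest average = 11.6 → Option 2.

maximin → Option 1; laplace → Option 2 (disagree)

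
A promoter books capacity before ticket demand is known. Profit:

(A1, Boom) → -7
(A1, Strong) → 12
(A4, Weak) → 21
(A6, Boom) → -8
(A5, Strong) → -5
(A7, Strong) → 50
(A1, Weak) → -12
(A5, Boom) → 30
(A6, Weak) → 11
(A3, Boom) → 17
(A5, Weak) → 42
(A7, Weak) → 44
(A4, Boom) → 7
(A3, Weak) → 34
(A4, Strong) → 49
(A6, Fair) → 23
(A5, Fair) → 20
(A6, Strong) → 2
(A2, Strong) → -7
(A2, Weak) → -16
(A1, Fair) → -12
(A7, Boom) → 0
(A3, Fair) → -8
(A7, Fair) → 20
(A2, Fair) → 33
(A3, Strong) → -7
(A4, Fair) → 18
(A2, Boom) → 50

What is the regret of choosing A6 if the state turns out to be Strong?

48

Best payoff under Strong is 50.
Regret = 50 − 2 = 48.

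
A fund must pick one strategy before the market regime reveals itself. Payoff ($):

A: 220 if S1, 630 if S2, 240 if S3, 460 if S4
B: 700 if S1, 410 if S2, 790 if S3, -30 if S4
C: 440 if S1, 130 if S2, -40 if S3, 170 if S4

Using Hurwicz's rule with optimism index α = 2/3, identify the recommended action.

B

A: 2/3·630 + 1/3·220 = 1480/3
B: 2/3·790 + 1/3·(-30) = 1550/3
C: 2/3·440 + 1/3·(-40) = 280
Highest Hurwicz score = 1550/3 → B.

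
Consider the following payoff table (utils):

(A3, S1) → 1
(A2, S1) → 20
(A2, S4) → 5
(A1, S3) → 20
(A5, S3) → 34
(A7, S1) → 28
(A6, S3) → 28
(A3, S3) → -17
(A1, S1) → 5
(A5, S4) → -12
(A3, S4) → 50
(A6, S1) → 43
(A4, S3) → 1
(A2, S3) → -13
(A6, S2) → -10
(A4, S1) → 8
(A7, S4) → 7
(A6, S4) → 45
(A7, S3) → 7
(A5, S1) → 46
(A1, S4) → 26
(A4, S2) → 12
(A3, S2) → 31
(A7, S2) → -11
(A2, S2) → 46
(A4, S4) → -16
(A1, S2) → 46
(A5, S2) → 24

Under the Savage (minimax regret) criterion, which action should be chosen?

A1

Column bests: S1=46, S2=46, S3=34, S4=50.
A1 regrets: 41, 0, 14, 24 → max 41
A2 regrets: 26, 0, 47, 45 → max 47
A3 regrets: 45, 15, 51, 0 → max 51
A4 regrets: 38, 34, 33, 66 → max 66
A5 regrets: 0, 22, 0, 62 → max 62
A6 regrets: 3, 56, 6, 5 → max 56
A7 regrets: 18, 57, 27, 43 → max 57
Smallest max regret = 41 → A1.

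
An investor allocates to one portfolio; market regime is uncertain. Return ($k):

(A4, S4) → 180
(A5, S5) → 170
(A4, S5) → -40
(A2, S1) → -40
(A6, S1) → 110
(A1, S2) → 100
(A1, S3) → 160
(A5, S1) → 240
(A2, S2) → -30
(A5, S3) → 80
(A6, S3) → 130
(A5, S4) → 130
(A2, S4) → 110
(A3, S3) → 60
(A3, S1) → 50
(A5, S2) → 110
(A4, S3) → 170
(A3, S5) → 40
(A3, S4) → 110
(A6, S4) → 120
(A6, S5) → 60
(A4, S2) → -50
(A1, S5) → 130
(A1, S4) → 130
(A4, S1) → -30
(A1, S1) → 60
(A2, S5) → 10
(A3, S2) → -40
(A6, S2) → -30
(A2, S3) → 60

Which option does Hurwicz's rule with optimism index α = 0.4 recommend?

A5

A1: 0.4·160 + 0.6·60 = 100
A2: 0.4·110 + 0.6·(-40) = 20
A3: 0.4·110 + 0.6·(-40) = 20
A4: 0.4·180 + 0.6·(-50) = 42
A5: 0.4·240 + 0.6·80 = 144
A6: 0.4·130 + 0.6·(-30) = 34
Highest Hurwicz score = 144 → A5.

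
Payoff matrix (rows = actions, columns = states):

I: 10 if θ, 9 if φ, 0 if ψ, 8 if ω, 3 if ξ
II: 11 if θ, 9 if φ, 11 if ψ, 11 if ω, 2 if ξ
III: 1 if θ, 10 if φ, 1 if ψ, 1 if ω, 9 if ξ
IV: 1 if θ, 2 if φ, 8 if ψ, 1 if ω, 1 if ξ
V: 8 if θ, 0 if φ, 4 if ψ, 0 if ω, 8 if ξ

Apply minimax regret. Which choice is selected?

Column bests: θ=11, φ=10, ψ=11, ω=11, ξ=9.
I regrets: 1, 1, 11, 3, 6 → max 11
II regrets: 0, 1, 0, 0, 7 → max 7
III regrets: 10, 0, 10, 10, 0 → max 10
IV regrets: 10, 8, 3, 10, 8 → max 10
V regrets: 3, 10, 7, 11, 1 → max 11
Smallest max regret = 7 → II.

II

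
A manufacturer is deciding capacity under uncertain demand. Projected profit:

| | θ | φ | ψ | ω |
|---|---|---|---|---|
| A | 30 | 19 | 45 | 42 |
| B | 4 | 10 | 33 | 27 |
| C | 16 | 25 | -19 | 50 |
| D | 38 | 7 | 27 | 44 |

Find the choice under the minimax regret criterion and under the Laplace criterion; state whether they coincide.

minimax regret → A; laplace → A (agree)

Column bests: θ=38, φ=25, ψ=45, ω=50.
A regrets: 8, 6, 0, 8 → max 8
B regrets: 34, 15, 12, 23 → max 34
C regrets: 22, 0, 64, 0 → max 64
D regrets: 0, 18, 18, 6 → max 18
Smallest max regret = 8 → A.
Row averages: A=34, B=18.5, C=18, D=29
Highest average = 34 → A.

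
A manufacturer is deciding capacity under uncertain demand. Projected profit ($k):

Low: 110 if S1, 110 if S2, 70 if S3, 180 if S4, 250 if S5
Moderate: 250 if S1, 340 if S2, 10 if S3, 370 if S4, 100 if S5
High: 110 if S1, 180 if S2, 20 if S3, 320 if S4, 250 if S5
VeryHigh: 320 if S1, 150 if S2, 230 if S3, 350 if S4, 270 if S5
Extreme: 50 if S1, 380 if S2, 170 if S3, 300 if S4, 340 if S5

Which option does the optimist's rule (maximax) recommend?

Row maxima: Low=250, Moderate=370, High=320, VeryHigh=350, Extreme=380
Best best-case = 380 → Extreme.

Extreme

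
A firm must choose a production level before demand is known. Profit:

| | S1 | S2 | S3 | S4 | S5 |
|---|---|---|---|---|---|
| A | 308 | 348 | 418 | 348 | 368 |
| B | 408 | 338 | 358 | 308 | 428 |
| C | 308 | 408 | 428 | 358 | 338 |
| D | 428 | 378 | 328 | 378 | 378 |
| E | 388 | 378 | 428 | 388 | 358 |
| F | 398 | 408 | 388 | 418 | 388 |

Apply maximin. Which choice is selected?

F

Row minima: A=308, B=308, C=308, D=328, E=358, F=388
Best worst-case = 388 → F.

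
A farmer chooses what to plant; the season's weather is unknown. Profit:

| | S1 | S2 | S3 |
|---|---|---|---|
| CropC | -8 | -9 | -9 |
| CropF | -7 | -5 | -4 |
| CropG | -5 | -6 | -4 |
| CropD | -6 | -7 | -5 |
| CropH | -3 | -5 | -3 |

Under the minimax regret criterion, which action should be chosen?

Column bests: S1=-3, S2=-5, S3=-3.
CropC regrets: 5, 4, 6 → max 6
CropF regrets: 4, 0, 1 → max 4
CropG regrets: 2, 1, 1 → max 2
CropD regrets: 3, 2, 2 → max 3
CropH regrets: 0, 0, 0 → max 0
Smallest max regret = 0 → CropH.

CropH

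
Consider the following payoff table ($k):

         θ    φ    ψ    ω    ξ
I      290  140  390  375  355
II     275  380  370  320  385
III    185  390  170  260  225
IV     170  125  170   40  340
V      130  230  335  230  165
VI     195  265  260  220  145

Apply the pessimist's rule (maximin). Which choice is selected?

Row minima: I=140, II=275, III=170, IV=40, V=130, VI=145
Best worst-case = 275 → II.

II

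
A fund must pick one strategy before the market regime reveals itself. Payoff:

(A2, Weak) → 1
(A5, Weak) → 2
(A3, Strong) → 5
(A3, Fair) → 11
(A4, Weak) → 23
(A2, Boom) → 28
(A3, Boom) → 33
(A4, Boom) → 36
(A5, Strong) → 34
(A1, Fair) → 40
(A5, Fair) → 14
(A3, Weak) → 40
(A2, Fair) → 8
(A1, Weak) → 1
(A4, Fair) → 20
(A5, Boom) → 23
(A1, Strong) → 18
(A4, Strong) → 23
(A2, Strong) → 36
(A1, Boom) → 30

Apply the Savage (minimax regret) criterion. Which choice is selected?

A4

Column bests: Weak=40, Fair=40, Strong=36, Boom=36.
A1 regrets: 39, 0, 18, 6 → max 39
A2 regrets: 39, 32, 0, 8 → max 39
A3 regrets: 0, 29, 31, 3 → max 31
A4 regrets: 17, 20, 13, 0 → max 20
A5 regrets: 38, 26, 2, 13 → max 38
Smallest max regret = 20 → A4.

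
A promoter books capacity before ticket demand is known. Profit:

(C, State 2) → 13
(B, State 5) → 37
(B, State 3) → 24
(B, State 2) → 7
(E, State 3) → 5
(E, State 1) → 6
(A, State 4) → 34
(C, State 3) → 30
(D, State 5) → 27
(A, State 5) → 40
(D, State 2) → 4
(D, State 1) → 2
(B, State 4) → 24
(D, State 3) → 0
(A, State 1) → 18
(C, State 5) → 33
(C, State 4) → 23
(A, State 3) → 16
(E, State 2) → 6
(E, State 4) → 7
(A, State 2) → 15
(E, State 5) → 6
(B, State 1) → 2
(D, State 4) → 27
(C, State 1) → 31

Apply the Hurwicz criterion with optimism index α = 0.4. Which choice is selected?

A

A: 0.4·40 + 0.6·15 = 25
B: 0.4·37 + 0.6·2 = 16
C: 0.4·33 + 0.6·13 = 21
D: 0.4·27 + 0.6·0 = 10.8
E: 0.4·7 + 0.6·5 = 5.8
Highest Hurwicz score = 25 → A.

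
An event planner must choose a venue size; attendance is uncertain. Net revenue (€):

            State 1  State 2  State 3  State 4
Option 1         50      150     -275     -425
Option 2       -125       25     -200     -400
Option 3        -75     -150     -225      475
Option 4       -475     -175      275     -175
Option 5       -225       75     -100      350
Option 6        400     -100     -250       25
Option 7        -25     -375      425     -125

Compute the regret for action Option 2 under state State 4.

Best payoff under State 4 is 475.
Regret = 475 − (-400) = 875.

875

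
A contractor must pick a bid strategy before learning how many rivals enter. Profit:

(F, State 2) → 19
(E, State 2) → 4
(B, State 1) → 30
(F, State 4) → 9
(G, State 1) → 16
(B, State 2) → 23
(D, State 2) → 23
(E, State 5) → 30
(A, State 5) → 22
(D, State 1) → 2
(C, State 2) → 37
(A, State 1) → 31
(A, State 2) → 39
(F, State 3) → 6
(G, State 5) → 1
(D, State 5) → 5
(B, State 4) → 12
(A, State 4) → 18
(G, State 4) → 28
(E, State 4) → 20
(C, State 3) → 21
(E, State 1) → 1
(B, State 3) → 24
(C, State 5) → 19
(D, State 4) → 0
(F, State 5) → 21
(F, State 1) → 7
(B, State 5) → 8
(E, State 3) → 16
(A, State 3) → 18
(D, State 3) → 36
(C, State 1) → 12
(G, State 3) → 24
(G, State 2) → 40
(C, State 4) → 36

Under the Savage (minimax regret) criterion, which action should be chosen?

Column bests: State 1=31, State 2=40, State 3=36, State 4=36, State 5=30.
A regrets: 0, 1, 18, 18, 8 → max 18
B regrets: 1, 17, 12, 24, 22 → max 24
C regrets: 19, 3, 15, 0, 11 → max 19
D regrets: 29, 17, 0, 36, 25 → max 36
E regrets: 30, 36, 20, 16, 0 → max 36
F regrets: 24, 21, 30, 27, 9 → max 30
G regrets: 15, 0, 12, 8, 29 → max 29
Smallest max regret = 18 → A.

A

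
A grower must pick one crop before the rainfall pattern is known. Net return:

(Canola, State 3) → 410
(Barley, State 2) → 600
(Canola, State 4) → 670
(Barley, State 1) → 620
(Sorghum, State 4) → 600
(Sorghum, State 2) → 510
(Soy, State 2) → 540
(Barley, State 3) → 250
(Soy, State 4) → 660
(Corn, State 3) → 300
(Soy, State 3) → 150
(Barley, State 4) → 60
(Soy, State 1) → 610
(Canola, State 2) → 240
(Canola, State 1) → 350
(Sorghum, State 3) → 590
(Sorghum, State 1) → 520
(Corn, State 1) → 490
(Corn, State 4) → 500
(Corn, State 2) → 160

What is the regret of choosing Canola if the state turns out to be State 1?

270

Best payoff under State 1 is 620.
Regret = 620 − 350 = 270.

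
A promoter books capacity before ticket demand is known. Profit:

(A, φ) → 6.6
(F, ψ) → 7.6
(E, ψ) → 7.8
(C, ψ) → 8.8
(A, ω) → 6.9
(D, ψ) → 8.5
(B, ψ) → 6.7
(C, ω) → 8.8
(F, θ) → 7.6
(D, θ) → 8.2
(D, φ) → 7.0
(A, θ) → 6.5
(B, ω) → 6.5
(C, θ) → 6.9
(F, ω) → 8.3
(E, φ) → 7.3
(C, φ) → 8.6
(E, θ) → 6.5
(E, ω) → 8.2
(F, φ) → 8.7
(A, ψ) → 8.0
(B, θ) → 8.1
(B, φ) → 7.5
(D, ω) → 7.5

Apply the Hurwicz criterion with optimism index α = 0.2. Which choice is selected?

F

A: 0.2·8.0 + 0.8·6.5 = 6.8
B: 0.2·8.1 + 0.8·6.5 = 6.82
C: 0.2·8.8 + 0.8·6.9 = 7.28
D: 0.2·8.5 + 0.8·7.0 = 7.3
E: 0.2·8.2 + 0.8·6.5 = 6.84
F: 0.2·8.7 + 0.8·7.6 = 7.82
Highest Hurwicz score = 7.82 → F.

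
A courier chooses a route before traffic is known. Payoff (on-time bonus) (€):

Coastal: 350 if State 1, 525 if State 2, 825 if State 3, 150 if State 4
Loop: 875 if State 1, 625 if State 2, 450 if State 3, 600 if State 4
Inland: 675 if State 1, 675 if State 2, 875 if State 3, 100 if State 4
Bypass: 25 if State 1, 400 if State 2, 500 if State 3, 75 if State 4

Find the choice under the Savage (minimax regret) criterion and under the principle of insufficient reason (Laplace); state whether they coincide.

minimax regret → Loop; laplace → Loop (agree)

Column bests: State 1=875, State 2=675, State 3=875, State 4=600.
Coastal regrets: 525, 150, 50, 450 → max 525
Loop regrets: 0, 50, 425, 0 → max 425
Inland regrets: 200, 0, 0, 500 → max 500
Bypass regrets: 850, 275, 375, 525 → max 850
Smallest max regret = 425 → Loop.
Row averages: Coastal=462.5, Loop=637.5, Inland=581.25, Bypass=250
Highest average = 637.5 → Loop.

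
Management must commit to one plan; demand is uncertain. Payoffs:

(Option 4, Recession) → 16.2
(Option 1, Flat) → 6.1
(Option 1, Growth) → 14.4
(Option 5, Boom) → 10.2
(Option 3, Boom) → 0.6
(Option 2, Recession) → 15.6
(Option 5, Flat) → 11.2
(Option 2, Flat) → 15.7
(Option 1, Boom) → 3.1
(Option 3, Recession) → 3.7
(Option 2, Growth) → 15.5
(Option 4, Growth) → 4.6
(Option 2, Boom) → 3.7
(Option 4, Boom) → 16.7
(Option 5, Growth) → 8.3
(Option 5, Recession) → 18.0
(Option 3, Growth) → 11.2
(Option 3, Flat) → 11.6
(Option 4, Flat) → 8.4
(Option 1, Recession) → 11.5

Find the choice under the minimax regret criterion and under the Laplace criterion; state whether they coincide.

Column bests: Recession=18.0, Flat=15.7, Growth=15.5, Boom=16.7.
Option 1 regrets: 6.5, 9.6, 1.1, 13.6 → max 13.6
Option 2 regrets: 2.4, 0.0, 0.0, 13.0 → max 13.0
Option 3 regrets: 14.3, 4.1, 4.3, 16.1 → max 16.1
Option 4 regrets: 1.8, 7.3, 10.9, 0.0 → max 10.9
Option 5 regrets: 0.0, 4.5, 7.2, 6.5 → max 7.2
Smallest max regret = 7.2 → Option 5.
Row averages: Option 1=8.775, Option 2=12.625, Option 3=6.775, Option 4=11.475, Option 5=11.925
Highest average = 12.625 → Option 2.

minimax regret → Option 5; laplace → Option 2 (disagree)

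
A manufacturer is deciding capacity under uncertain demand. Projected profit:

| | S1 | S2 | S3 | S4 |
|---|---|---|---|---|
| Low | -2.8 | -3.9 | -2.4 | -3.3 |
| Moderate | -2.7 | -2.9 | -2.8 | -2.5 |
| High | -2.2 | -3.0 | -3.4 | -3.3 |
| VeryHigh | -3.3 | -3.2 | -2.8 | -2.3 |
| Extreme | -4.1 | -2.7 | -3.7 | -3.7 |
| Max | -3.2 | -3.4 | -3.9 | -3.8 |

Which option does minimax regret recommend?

Moderate

Column bests: S1=-2.2, S2=-2.7, S3=-2.4, S4=-2.3.
Low regrets: 0.6, 1.2, 0.0, 1.0 → max 1.2
Moderate regrets: 0.5, 0.2, 0.4, 0.2 → max 0.5
High regrets: 0.0, 0.3, 1.0, 1.0 → max 1.0
VeryHigh regrets: 1.1, 0.5, 0.4, 0.0 → max 1.1
Extreme regrets: 1.9, 0.0, 1.3, 1.4 → max 1.9
Max regrets: 1.0, 0.7, 1.5, 1.5 → max 1.5
Smallest max regret = 0.5 → Moderate.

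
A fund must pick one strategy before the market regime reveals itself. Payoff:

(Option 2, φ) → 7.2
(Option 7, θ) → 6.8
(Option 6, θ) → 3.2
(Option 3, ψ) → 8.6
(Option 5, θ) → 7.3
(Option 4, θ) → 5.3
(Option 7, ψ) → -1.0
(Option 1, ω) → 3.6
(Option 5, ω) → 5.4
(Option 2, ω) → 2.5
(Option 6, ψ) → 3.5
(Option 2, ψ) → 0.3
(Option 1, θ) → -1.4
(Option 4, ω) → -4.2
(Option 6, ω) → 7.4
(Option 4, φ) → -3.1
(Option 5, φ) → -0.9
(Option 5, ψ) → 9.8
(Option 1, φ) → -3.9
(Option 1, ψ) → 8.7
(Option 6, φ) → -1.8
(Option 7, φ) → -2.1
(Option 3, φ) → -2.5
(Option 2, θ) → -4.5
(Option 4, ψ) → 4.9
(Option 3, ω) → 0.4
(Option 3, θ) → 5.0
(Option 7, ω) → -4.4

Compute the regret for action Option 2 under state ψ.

Best payoff under ψ is 9.8.
Regret = 9.8 − 0.3 = 9.5.

9.5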